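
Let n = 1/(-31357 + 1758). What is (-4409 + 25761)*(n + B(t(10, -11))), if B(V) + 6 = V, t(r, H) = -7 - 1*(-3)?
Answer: -6319999832/29599 ≈ -2.1352e+5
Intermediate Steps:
t(r, H) = -4 (t(r, H) = -7 + 3 = -4)
n = -1/29599 (n = 1/(-29599) = -1/29599 ≈ -3.3785e-5)
B(V) = -6 + V
(-4409 + 25761)*(n + B(t(10, -11))) = (-4409 + 25761)*(-1/29599 + (-6 - 4)) = 21352*(-1/29599 - 10) = 21352*(-295991/29599) = -6319999832/29599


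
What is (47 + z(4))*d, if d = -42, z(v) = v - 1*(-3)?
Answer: -2268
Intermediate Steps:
z(v) = 3 + v (z(v) = v + 3 = 3 + v)
(47 + z(4))*d = (47 + (3 + 4))*(-42) = (47 + 7)*(-42) = 54*(-42) = -2268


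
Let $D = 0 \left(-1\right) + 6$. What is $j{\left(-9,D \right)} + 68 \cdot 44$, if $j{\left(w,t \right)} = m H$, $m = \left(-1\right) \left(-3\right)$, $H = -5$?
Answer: $2977$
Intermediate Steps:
$m = 3$
$D = 6$ ($D = 0 + 6 = 6$)
$j{\left(w,t \right)} = -15$ ($j{\left(w,t \right)} = 3 \left(-5\right) = -15$)
$j{\left(-9,D \right)} + 68 \cdot 44 = -15 + 68 \cdot 44 = -15 + 2992 = 2977$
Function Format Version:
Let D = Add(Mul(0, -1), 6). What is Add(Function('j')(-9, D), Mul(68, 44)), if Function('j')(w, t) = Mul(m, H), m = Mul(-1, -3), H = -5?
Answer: 2977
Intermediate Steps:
m = 3
D = 6 (D = Add(0, 6) = 6)
Function('j')(w, t) = -15 (Function('j')(w, t) = Mul(3, -5) = -15)
Add(Function('j')(-9, D), Mul(68, 44)) = Add(-15, Mul(68, 44)) = Add(-15, 2992) = 2977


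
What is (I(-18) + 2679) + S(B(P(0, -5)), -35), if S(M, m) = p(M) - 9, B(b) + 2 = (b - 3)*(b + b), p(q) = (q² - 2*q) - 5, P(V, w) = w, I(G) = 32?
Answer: 8625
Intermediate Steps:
p(q) = -5 + q² - 2*q
B(b) = -2 + 2*b*(-3 + b) (B(b) = -2 + (b - 3)*(b + b) = -2 + (-3 + b)*(2*b) = -2 + 2*b*(-3 + b))
S(M, m) = -14 + M² - 2*M (S(M, m) = (-5 + M² - 2*M) - 9 = -14 + M² - 2*M)
(I(-18) + 2679) + S(B(P(0, -5)), -35) = (32 + 2679) + (-14 + (-2 - 6*(-5) + 2*(-5)²)² - 2*(-2 - 6*(-5) + 2*(-5)²)) = 2711 + (-14 + (-2 + 30 + 2*25)² - 2*(-2 + 30 + 2*25)) = 2711 + (-14 + (-2 + 30 + 50)² - 2*(-2 + 30 + 50)) = 2711 + (-14 + 78² - 2*78) = 2711 + (-14 + 6084 - 156) = 2711 + 5914 = 8625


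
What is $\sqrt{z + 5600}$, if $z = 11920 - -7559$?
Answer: $\sqrt{25079} \approx 158.36$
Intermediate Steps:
$z = 19479$ ($z = 11920 + 7559 = 19479$)
$\sqrt{z + 5600} = \sqrt{19479 + 5600} = \sqrt{25079}$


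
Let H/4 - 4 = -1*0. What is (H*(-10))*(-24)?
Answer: 3840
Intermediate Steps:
H = 16 (H = 16 + 4*(-1*0) = 16 + 4*0 = 16 + 0 = 16)
(H*(-10))*(-24) = (16*(-10))*(-24) = -160*(-24) = 3840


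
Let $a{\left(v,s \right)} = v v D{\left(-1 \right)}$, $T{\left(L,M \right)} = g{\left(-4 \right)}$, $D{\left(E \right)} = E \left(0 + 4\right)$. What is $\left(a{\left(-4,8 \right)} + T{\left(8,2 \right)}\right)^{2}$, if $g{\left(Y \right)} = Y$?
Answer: $4624$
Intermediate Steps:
$D{\left(E \right)} = 4 E$ ($D{\left(E \right)} = E 4 = 4 E$)
$T{\left(L,M \right)} = -4$
$a{\left(v,s \right)} = - 4 v^{2}$ ($a{\left(v,s \right)} = v v 4 \left(-1\right) = v^{2} \left(-4\right) = - 4 v^{2}$)
$\left(a{\left(-4,8 \right)} + T{\left(8,2 \right)}\right)^{2} = \left(- 4 \left(-4\right)^{2} - 4\right)^{2} = \left(\left(-4\right) 16 - 4\right)^{2} = \left(-64 - 4\right)^{2} = \left(-68\right)^{2} = 4624$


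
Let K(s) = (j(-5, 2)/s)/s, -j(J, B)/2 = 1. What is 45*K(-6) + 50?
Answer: 95/2 ≈ 47.500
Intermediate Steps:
j(J, B) = -2 (j(J, B) = -2*1 = -2)
K(s) = -2/s² (K(s) = (-2/s)/s = -2/s²)
45*K(-6) + 50 = 45*(-2/(-6)²) + 50 = 45*(-2*1/36) + 50 = 45*(-1/18) + 50 = -5/2 + 50 = 95/2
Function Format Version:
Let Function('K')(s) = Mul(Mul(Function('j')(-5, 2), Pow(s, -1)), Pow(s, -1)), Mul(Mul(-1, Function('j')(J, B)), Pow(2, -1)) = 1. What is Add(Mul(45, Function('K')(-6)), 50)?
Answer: Rational(95, 2) ≈ 47.500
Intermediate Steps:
Function('j')(J, B) = -2 (Function('j')(J, B) = Mul(-2, 1) = -2)
Function('K')(s) = Mul(-2, Pow(s, -2)) (Function('K')(s) = Mul(Mul(-2, Pow(s, -1)), Pow(s, -1)) = Mul(-2, Pow(s, -2)))
Add(Mul(45, Function('K')(-6)), 50) = Add(Mul(45, Mul(-2, Pow(-6, -2))), 50) = Add(Mul(45, Mul(-2, Rational(1, 36))), 50) = Add(Mul(45, Rational(-1, 18)), 50) = Add(Rational(-5, 2), 50) = Rational(95, 2)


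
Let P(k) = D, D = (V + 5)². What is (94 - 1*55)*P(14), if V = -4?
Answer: 39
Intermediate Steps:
D = 1 (D = (-4 + 5)² = 1² = 1)
P(k) = 1
(94 - 1*55)*P(14) = (94 - 1*55)*1 = (94 - 55)*1 = 39*1 = 39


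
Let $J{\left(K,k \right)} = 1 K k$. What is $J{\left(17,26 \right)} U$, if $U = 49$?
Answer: $21658$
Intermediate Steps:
$J{\left(K,k \right)} = K k$
$J{\left(17,26 \right)} U = 17 \cdot 26 \cdot 49 = 442 \cdot 49 = 21658$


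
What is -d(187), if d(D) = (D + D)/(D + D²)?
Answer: -1/94 ≈ -0.010638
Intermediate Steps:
d(D) = 2*D/(D + D²) (d(D) = (2*D)/(D + D²) = 2*D/(D + D²))
-d(187) = -2/(1 + 187) = -2/188 = -1*1/94 = -1/94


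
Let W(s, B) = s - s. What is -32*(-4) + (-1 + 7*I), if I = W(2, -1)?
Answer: 127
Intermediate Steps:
W(s, B) = 0
I = 0
-32*(-4) + (-1 + 7*I) = -32*(-4) + (-1 + 7*0) = 128 + (-1 + 0) = 128 - 1 = 127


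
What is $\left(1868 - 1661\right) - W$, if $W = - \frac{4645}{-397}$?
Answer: $\frac{77534}{397} \approx 195.3$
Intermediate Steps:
$W = \frac{4645}{397}$ ($W = \left(-4645\right) \left(- \frac{1}{397}\right) = \frac{4645}{397} \approx 11.7$)
$\left(1868 - 1661\right) - W = \left(1868 - 1661\right) - \frac{4645}{397} = 207 - \frac{4645}{397} = \frac{77534}{397}$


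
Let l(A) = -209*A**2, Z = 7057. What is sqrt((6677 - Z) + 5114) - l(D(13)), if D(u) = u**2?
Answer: 5969249 + 3*sqrt(526) ≈ 5.9693e+6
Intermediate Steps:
sqrt((6677 - Z) + 5114) - l(D(13)) = sqrt((6677 - 1*7057) + 5114) - (-209)*(13**2)**2 = sqrt((6677 - 7057) + 5114) - (-209)*169**2 = sqrt(-380 + 5114) - (-209)*28561 = sqrt(4734) - 1*(-5969249) = 3*sqrt(526) + 5969249 = 5969249 + 3*sqrt(526)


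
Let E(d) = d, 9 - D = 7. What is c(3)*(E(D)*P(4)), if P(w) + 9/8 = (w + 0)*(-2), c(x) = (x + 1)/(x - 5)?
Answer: 73/2 ≈ 36.500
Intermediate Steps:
D = 2 (D = 9 - 1*7 = 9 - 7 = 2)
c(x) = (1 + x)/(-5 + x)
P(w) = -9/8 - 2*w (P(w) = -9/8 + (w + 0)*(-2) = -9/8 + w*(-2) = -9/8 - 2*w)
c(3)*(E(D)*P(4)) = ((1 + 3)/(-5 + 3))*(2*(-9/8 - 2*4)) = (4/(-2))*(2*(-9/8 - 8)) = (-½*4)*(2*(-73/8)) = -2*(-73/4) = 73/2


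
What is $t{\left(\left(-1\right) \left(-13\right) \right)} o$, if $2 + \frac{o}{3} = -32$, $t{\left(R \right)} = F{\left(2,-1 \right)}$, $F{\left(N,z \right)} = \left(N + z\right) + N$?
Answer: $-306$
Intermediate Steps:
$F{\left(N,z \right)} = z + 2 N$
$t{\left(R \right)} = 3$ ($t{\left(R \right)} = -1 + 2 \cdot 2 = -1 + 4 = 3$)
$o = -102$ ($o = -6 + 3 \left(-32\right) = -6 - 96 = -102$)
$t{\left(\left(-1\right) \left(-13\right) \right)} o = 3 \left(-102\right) = -306$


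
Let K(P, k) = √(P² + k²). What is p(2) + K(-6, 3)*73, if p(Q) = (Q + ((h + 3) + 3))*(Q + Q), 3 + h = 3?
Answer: 32 + 219*√5 ≈ 521.70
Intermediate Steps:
h = 0 (h = -3 + 3 = 0)
p(Q) = 2*Q*(6 + Q) (p(Q) = (Q + ((0 + 3) + 3))*(Q + Q) = (Q + (3 + 3))*(2*Q) = (Q + 6)*(2*Q) = (6 + Q)*(2*Q) = 2*Q*(6 + Q))
p(2) + K(-6, 3)*73 = 2*2*(6 + 2) + √((-6)² + 3²)*73 = 2*2*8 + √(36 + 9)*73 = 32 + √45*73 = 32 + (3*√5)*73 = 32 + 219*√5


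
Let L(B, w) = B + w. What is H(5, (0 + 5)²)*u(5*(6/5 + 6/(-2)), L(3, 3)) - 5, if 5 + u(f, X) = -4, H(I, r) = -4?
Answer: 31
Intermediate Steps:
u(f, X) = -9 (u(f, X) = -5 - 4 = -9)
H(5, (0 + 5)²)*u(5*(6/5 + 6/(-2)), L(3, 3)) - 5 = -4*(-9) - 5 = 36 - 5 = 31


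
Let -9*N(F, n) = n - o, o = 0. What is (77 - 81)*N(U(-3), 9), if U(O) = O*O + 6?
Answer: 4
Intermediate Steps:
U(O) = 6 + O**2 (U(O) = O**2 + 6 = 6 + O**2)
N(F, n) = -n/9 (N(F, n) = -(n - 1*0)/9 = -(n + 0)/9 = -n/9)
(77 - 81)*N(U(-3), 9) = (77 - 81)*(-1/9*9) = -4*(-1) = 4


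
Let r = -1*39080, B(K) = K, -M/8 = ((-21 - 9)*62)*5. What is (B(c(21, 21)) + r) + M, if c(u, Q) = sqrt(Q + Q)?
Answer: 35320 + sqrt(42) ≈ 35327.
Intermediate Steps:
c(u, Q) = sqrt(2)*sqrt(Q) (c(u, Q) = sqrt(2*Q) = sqrt(2)*sqrt(Q))
M = 74400 (M = -8*(-21 - 9)*62*5 = -8*(-30*62)*5 = -(-14880)*5 = -8*(-9300) = 74400)
r = -39080
(B(c(21, 21)) + r) + M = (sqrt(2)*sqrt(21) - 39080) + 74400 = (sqrt(42) - 39080) + 74400 = (-39080 + sqrt(42)) + 74400 = 35320 + sqrt(42)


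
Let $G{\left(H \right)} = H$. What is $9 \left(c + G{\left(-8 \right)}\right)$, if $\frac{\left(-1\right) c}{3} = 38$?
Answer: $-1098$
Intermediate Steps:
$c = -114$ ($c = \left(-3\right) 38 = -114$)
$9 \left(c + G{\left(-8 \right)}\right) = 9 \left(-114 - 8\right) = 9 \left(-122\right) = -1098$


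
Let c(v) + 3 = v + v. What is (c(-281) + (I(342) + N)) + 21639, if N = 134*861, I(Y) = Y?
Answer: 136790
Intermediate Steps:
c(v) = -3 + 2*v (c(v) = -3 + (v + v) = -3 + 2*v)
N = 115374
(c(-281) + (I(342) + N)) + 21639 = ((-3 + 2*(-281)) + (342 + 115374)) + 21639 = ((-3 - 562) + 115716) + 21639 = (-565 + 115716) + 21639 = 115151 + 21639 = 136790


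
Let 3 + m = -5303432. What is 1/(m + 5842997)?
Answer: 1/539562 ≈ 1.8534e-6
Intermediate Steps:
m = -5303435 (m = -3 - 5303432 = -5303435)
1/(m + 5842997) = 1/(-5303435 + 5842997) = 1/539562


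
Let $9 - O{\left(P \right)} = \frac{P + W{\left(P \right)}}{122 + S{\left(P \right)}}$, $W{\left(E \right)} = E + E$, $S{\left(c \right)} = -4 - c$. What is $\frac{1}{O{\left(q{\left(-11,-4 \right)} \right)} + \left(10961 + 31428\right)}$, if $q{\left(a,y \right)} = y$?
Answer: $\frac{61}{2586284} \approx 2.3586 \cdot 10^{-5}$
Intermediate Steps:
$W{\left(E \right)} = 2 E$
$O{\left(P \right)} = 9 - \frac{3 P}{118 - P}$ ($O{\left(P \right)} = 9 - \frac{P + 2 P}{122 - \left(4 + P\right)} = 9 - \frac{3 P}{118 - P}$)
$\frac{1}{O{\left(q{\left(-11,-4 \right)} \right)} + \left(10961 + 31428\right)} = \frac{1}{\frac{6 \left(-177 + 2 \left(-4\right)\right)}{-118 - 4} + \left(10961 + 31428\right)} = \frac{1}{\frac{6 \left(-177 - 8\right)}{-122} + 42389} = \frac{1}{6 \left(- \frac{1}{122}\right) \left(-185\right) + 42389} = \frac{1}{\frac{555}{61} + 42389} = \frac{1}{\frac{2586284}{61}} = \frac{61}{2586284}$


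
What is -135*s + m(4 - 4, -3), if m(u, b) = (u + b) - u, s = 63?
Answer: -8508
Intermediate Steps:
m(u, b) = b (m(u, b) = (b + u) - u = b)
-135*s + m(4 - 4, -3) = -135*63 - 3 = -8505 - 3 = -8508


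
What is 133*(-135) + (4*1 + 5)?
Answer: -17946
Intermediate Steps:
133*(-135) + (4*1 + 5) = -17955 + (4 + 5) = -17955 + 9 = -17946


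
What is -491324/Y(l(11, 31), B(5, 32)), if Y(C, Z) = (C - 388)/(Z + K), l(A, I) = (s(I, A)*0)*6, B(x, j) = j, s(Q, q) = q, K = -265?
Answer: -28619623/97 ≈ -2.9505e+5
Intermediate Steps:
l(A, I) = 0 (l(A, I) = (A*0)*6 = 0*6 = 0)
Y(C, Z) = (-388 + C)/(-265 + Z) (Y(C, Z) = (C - 388)/(Z - 265) = (-388 + C)/(-265 + Z))
-491324/Y(l(11, 31), B(5, 32)) = -491324*(-265 + 32)/(-388 + 0) = -491324/(-388/(-233)) = -491324/((-1/233*(-388))) = -491324/388/233 = -491324*233/388 = -28619623/97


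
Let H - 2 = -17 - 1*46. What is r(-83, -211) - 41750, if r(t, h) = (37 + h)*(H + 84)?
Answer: -45752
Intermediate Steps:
H = -61 (H = 2 + (-17 - 1*46) = 2 + (-17 - 46) = 2 - 63 = -61)
r(t, h) = 851 + 23*h (r(t, h) = (37 + h)*(-61 + 84) = (37 + h)*23 = 851 + 23*h)
r(-83, -211) - 41750 = (851 + 23*(-211)) - 41750 = (851 - 4853) - 41750 = -4002 - 41750 = -45752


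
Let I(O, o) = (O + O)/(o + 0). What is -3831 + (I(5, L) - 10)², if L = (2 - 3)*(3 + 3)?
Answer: -33254/9 ≈ -3694.9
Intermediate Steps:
L = -6 (L = -1*6 = -6)
I(O, o) = 2*O/o (I(O, o) = (2*O)/o = 2*O/o)
-3831 + (I(5, L) - 10)² = -3831 + (2*5/(-6) - 10)² = -3831 + (2*5*(-⅙) - 10)² = -3831 + (-5/3 - 10)² = -3831 + (-35/3)² = -3831 + 1225/9 = -33254/9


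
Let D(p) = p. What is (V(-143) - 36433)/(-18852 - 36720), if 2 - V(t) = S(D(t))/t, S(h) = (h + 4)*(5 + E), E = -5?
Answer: 36431/55572 ≈ 0.65556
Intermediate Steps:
S(h) = 0 (S(h) = (h + 4)*(5 - 5) = (4 + h)*0 = 0)
V(t) = 2 (V(t) = 2 - 0/t = 2 - 1*0 = 2 + 0 = 2)
(V(-143) - 36433)/(-18852 - 36720) = (2 - 36433)/(-18852 - 36720) = -36431/(-55572) = -36431*(-1/55572) = 36431/55572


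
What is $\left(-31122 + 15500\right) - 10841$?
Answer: $-26463$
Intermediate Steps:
$\left(-31122 + 15500\right) - 10841 = -15622 + \left(-14779 + 3938\right) = -15622 - 10841 = -26463$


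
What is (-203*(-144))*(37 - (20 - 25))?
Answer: 1227744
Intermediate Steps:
(-203*(-144))*(37 - (20 - 25)) = 29232*(37 - 1*(-5)) = 29232*(37 + 5) = 29232*42 = 1227744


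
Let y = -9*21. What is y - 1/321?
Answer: -60670/321 ≈ -189.00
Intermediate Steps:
y = -189
y - 1/321 = -189 - 1/321 = -60670/321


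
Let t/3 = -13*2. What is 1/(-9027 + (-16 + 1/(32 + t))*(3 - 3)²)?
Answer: -1/9027 ≈ -0.00011078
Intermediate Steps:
t = -78 (t = 3*(-13*2) = 3*(-26) = -78)
1/(-9027 + (-16 + 1/(32 + t))*(3 - 3)²) = 1/(-9027 + (-16 + 1/(32 - 78))*(3 - 3)²) = 1/(-9027 + (-16 + 1/(-46))*0²) = 1/(-9027 + (-16 - 1/46)*0) = 1/(-9027 - 737/46*0) = 1/(-9027 + 0) = 1/(-9027) = -1/9027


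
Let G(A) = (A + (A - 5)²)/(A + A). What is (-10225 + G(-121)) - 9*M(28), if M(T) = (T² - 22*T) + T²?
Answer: -4563661/242 ≈ -18858.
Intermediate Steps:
M(T) = -22*T + 2*T²
G(A) = (A + (-5 + A)²)/(2*A) (G(A) = (A + (-5 + A)²)/((2*A)) = (A + (-5 + A)²)*(1/(2*A)) = (A + (-5 + A)²)/(2*A))
(-10225 + G(-121)) - 9*M(28) = (-10225 + (½)*(-121 + (-5 - 121)²)/(-121)) - 18*28*(-11 + 28) = (-10225 + (½)*(-1/121)*(-121 + (-126)²)) - 18*28*17 = (-10225 + (½)*(-1/121)*(-121 + 15876)) - 9*952 = (-10225 + (½)*(-1/121)*15755) - 8568 = (-10225 - 15755/242) - 8568 = -2490205/242 - 8568 = -4563661/242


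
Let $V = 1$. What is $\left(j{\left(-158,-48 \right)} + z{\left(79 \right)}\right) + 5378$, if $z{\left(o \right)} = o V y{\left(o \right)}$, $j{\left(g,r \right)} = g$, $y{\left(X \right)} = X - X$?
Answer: $5220$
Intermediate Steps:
$y{\left(X \right)} = 0$
$z{\left(o \right)} = 0$ ($z{\left(o \right)} = o 1 \cdot 0 = o 0 = 0$)
$\left(j{\left(-158,-48 \right)} + z{\left(79 \right)}\right) + 5378 = \left(-158 + 0\right) + 5378 = -158 + 5378 = 5220$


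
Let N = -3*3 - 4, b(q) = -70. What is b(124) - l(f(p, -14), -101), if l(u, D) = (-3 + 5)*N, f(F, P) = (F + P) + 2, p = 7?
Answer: -44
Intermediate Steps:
N = -13 (N = -9 - 4 = -13)
f(F, P) = 2 + F + P
l(u, D) = -26 (l(u, D) = (-3 + 5)*(-13) = 2*(-13) = -26)
b(124) - l(f(p, -14), -101) = -70 - 1*(-26) = -70 + 26 = -44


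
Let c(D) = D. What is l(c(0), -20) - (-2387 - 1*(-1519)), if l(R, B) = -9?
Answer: 859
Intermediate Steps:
l(c(0), -20) - (-2387 - 1*(-1519)) = -9 - (-2387 - 1*(-1519)) = -9 - (-2387 + 1519) = -9 - 1*(-868) = -9 + 868 = 859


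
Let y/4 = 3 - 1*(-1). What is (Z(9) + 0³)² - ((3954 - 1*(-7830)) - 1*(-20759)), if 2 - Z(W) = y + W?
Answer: -32014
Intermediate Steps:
y = 16 (y = 4*(3 - 1*(-1)) = 4*(3 + 1) = 4*4 = 16)
Z(W) = -14 - W (Z(W) = 2 - (16 + W) = 2 + (-16 - W) = -14 - W)
(Z(9) + 0³)² - ((3954 - 1*(-7830)) - 1*(-20759)) = ((-14 - 1*9) + 0³)² - ((3954 - 1*(-7830)) - 1*(-20759)) = ((-14 - 9) + 0)² - ((3954 + 7830) + 20759) = (-23 + 0)² - (11784 + 20759) = (-23)² - 1*32543 = 529 - 32543 = -32014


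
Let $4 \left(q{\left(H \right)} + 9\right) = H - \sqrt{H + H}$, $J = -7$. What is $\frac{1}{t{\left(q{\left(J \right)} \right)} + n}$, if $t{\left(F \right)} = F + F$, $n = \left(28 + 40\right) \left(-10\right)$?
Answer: $- \frac{2806}{1968423} + \frac{2 i \sqrt{14}}{1968423} \approx -0.0014255 + 3.8017 \cdot 10^{-6} i$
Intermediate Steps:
$n = -680$ ($n = 68 \left(-10\right) = -680$)
$q{\left(H \right)} = -9 + \frac{H}{4} - \frac{\sqrt{2} \sqrt{H}}{4}$ ($q{\left(H \right)} = -9 + \frac{H - \sqrt{H + H}}{4} = -9 + \frac{H - \sqrt{2 H}}{4} = -9 + \frac{H - \sqrt{2} \sqrt{H}}{4} = -9 - \left(- \frac{H}{4} + \frac{\sqrt{2} \sqrt{H}}{4}\right) = -9 + \frac{H}{4} - \frac{\sqrt{2} \sqrt{H}}{4}$)
$t{\left(F \right)} = 2 F$
$\frac{1}{t{\left(q{\left(J \right)} \right)} + n} = \frac{1}{2 \left(-9 + \frac{1}{4} \left(-7\right) - \frac{\sqrt{2} \sqrt{-7}}{4}\right) - 680} = \frac{1}{2 \left(-9 - \frac{7}{4} - \frac{\sqrt{2} i \sqrt{7}}{4}\right) - 680} = \frac{1}{2 \left(-9 - \frac{7}{4} - \frac{i \sqrt{14}}{4}\right) - 680} = \frac{1}{2 \left(- \frac{43}{4} - \frac{i \sqrt{14}}{4}\right) - 680} = \frac{1}{\left(- \frac{43}{2} - \frac{i \sqrt{14}}{2}\right) - 680} = \frac{1}{- \frac{1403}{2} - \frac{i \sqrt{14}}{2}}$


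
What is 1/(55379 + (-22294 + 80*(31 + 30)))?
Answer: 1/37965 ≈ 2.6340e-5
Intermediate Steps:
1/(55379 + (-22294 + 80*(31 + 30))) = 1/(55379 + (-22294 + 80*61)) = 1/(55379 + (-22294 + 4880)) = 1/(55379 - 17414) = 1/37965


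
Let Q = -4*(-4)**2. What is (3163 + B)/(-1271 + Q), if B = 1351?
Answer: -4514/1335 ≈ -3.3813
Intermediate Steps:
Q = -64 (Q = -4*16 = -64)
(3163 + B)/(-1271 + Q) = (3163 + 1351)/(-1271 - 64) = 4514/(-1335) = 4514*(-1/1335) = -4514/1335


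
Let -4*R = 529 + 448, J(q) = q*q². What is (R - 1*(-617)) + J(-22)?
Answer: -41101/4 ≈ -10275.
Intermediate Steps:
J(q) = q³
R = -977/4 (R = -(529 + 448)/4 = -¼*977 = -977/4 ≈ -244.25)
(R - 1*(-617)) + J(-22) = (-977/4 - 1*(-617)) + (-22)³ = (-977/4 + 617) - 10648 = 1491/4 - 10648 = -41101/4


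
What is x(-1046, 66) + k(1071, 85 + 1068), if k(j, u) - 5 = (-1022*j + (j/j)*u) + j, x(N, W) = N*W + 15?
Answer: -1161354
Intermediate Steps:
x(N, W) = 15 + N*W
k(j, u) = 5 + u - 1021*j (k(j, u) = 5 + ((-1022*j + (j/j)*u) + j) = 5 + ((-1022*j + 1*u) + j) = 5 + ((-1022*j + u) + j) = 5 + ((u - 1022*j) + j) = 5 + (u - 1021*j) = 5 + u - 1021*j)
x(-1046, 66) + k(1071, 85 + 1068) = (15 - 1046*66) + (5 + (85 + 1068) - 1021*1071) = (15 - 69036) + (5 + 1153 - 1093491) = -69021 - 1092333 = -1161354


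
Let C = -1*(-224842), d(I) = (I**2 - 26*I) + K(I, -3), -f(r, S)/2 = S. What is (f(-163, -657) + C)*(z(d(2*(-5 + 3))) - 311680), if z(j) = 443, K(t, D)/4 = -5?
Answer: -70388114972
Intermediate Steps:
K(t, D) = -20 (K(t, D) = 4*(-5) = -20)
f(r, S) = -2*S
d(I) = -20 + I**2 - 26*I (d(I) = (I**2 - 26*I) - 20 = -20 + I**2 - 26*I)
C = 224842
(f(-163, -657) + C)*(z(d(2*(-5 + 3))) - 311680) = (-2*(-657) + 224842)*(443 - 311680) = (1314 + 224842)*(-311237) = 226156*(-311237) = -70388114972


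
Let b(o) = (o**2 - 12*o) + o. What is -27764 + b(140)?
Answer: -9704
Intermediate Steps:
b(o) = o**2 - 11*o
-27764 + b(140) = -27764 + 140*(-11 + 140) = -27764 + 140*129 = -27764 + 18060 = -9704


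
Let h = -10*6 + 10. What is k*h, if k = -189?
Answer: 9450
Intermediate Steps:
h = -50 (h = -60 + 10 = -50)
k*h = -189*(-50) = 9450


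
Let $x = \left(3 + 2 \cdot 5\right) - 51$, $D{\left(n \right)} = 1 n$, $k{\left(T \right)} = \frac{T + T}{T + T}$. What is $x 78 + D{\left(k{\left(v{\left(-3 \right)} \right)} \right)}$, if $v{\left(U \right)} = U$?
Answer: $-2963$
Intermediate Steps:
$k{\left(T \right)} = 1$ ($k{\left(T \right)} = \frac{2 T}{2 T} = 2 T \frac{1}{2 T} = 1$)
$D{\left(n \right)} = n$
$x = -38$ ($x = \left(3 + 10\right) - 51 = 13 - 51 = -38$)
$x 78 + D{\left(k{\left(v{\left(-3 \right)} \right)} \right)} = \left(-38\right) 78 + 1 = -2964 + 1 = -2963$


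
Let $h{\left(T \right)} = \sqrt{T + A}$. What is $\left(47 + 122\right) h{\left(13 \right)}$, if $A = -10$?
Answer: $169 \sqrt{3} \approx 292.72$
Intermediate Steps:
$h{\left(T \right)} = \sqrt{-10 + T}$ ($h{\left(T \right)} = \sqrt{T - 10} = \sqrt{-10 + T}$)
$\left(47 + 122\right) h{\left(13 \right)} = \left(47 + 122\right) \sqrt{-10 + 13} = 169 \sqrt{3}$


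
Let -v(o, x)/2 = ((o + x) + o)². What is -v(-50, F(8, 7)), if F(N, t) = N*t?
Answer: 3872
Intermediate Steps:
v(o, x) = -2*(x + 2*o)² (v(o, x) = -2*((o + x) + o)² = -2*(x + 2*o)²)
-v(-50, F(8, 7)) = -(-2)*(8*7 + 2*(-50))² = -(-2)*(56 - 100)² = -(-2)*(-44)² = -(-2)*1936 = -1*(-3872) = 3872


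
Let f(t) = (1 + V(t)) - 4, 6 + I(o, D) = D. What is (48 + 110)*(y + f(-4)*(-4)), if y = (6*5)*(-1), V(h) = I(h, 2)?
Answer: -316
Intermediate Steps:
I(o, D) = -6 + D
V(h) = -4 (V(h) = -6 + 2 = -4)
y = -30 (y = 30*(-1) = -30)
f(t) = -7 (f(t) = (1 - 4) - 4 = -3 - 4 = -7)
(48 + 110)*(y + f(-4)*(-4)) = (48 + 110)*(-30 - 7*(-4)) = 158*(-30 + 28) = 158*(-2) = -316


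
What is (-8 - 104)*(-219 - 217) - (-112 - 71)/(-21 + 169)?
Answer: 7227319/148 ≈ 48833.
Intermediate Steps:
(-8 - 104)*(-219 - 217) - (-112 - 71)/(-21 + 169) = -112*(-436) - (-183)/148 = 48832 - (-183)/148 = 48832 - 1*(-183/148) = 48832 + 183/148 = 7227319/148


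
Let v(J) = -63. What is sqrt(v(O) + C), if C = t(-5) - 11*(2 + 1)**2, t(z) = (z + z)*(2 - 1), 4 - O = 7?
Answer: 2*I*sqrt(43) ≈ 13.115*I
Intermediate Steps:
O = -3 (O = 4 - 1*7 = 4 - 7 = -3)
t(z) = 2*z (t(z) = (2*z)*1 = 2*z)
C = -109 (C = 2*(-5) - 11*(2 + 1)**2 = -10 - 11*3**2 = -10 - 11*9 = -10 - 99 = -109)
sqrt(v(O) + C) = sqrt(-63 - 109) = sqrt(-172) = 2*I*sqrt(43)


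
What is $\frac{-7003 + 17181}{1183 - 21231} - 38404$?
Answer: $- \frac{54995255}{1432} \approx -38405.0$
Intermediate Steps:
$\frac{-7003 + 17181}{1183 - 21231} - 38404 = \frac{10178}{-20048} - 38404 = 10178 \left(- \frac{1}{20048}\right) - 38404 = - \frac{727}{1432} - 38404 = - \frac{54995255}{1432}$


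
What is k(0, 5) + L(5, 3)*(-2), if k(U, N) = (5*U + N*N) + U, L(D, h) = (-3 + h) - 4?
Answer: 33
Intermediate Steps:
L(D, h) = -7 + h
k(U, N) = N² + 6*U (k(U, N) = (5*U + N²) + U = (N² + 5*U) + U = N² + 6*U)
k(0, 5) + L(5, 3)*(-2) = (5² + 6*0) + (-7 + 3)*(-2) = (25 + 0) - 4*(-2) = 25 + 8 = 33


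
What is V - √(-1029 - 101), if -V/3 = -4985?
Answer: 14955 - I*√1130 ≈ 14955.0 - 33.615*I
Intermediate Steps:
V = 14955 (V = -3*(-4985) = 14955)
V - √(-1029 - 101) = 14955 - √(-1029 - 101) = 14955 - √(-1130) = 14955 - I*√1130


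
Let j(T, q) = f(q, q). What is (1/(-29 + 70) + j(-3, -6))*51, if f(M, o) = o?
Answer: -12495/41 ≈ -304.76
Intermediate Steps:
j(T, q) = q
(1/(-29 + 70) + j(-3, -6))*51 = (1/(-29 + 70) - 6)*51 = (1/41 - 6)*51 = -245/41*51 = -12495/41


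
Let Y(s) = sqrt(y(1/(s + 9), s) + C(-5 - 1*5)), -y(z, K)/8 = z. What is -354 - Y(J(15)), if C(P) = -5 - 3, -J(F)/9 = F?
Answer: -354 - 10*I*sqrt(35)/21 ≈ -354.0 - 2.8172*I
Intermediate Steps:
J(F) = -9*F
C(P) = -8
y(z, K) = -8*z
Y(s) = sqrt(-8 - 8/(9 + s)) (Y(s) = sqrt(-8/(s + 9) - 8) = sqrt(-8/(9 + s) - 8) = sqrt(-8 - 8/(9 + s)))
-354 - Y(J(15)) = -354 - 2*sqrt(2)*sqrt((-10 - (-9)*15)/(9 - 9*15)) = -354 - 2*sqrt(2)*sqrt((-10 - 1*(-135))/(9 - 135)) = -354 - 2*sqrt(2)*sqrt((-10 + 135)/(-126)) = -354 - 2*sqrt(2)*sqrt(-1/126*125) = -354 - 2*sqrt(2)*sqrt(-125/126) = -354 - 2*sqrt(2)*5*I*sqrt(70)/42 = -354 - 10*I*sqrt(35)/21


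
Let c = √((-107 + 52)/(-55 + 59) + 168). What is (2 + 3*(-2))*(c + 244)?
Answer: -976 - 2*√617 ≈ -1025.7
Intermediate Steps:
c = √617/2 (c = √(-55/4 + 168) = √(617/4) = √617/2 ≈ 12.420)
(2 + 3*(-2))*(c + 244) = (2 + 3*(-2))*(√617/2 + 244) = (2 - 6)*(244 + √617/2) = -4*(244 + √617/2) = -976 - 2*√617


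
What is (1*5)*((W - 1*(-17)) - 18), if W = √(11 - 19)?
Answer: -5 + 10*I*√2 ≈ -5.0 + 14.142*I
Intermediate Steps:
W = 2*I*√2 (W = √(-8) = 2*I*√2 ≈ 2.8284*I)
(1*5)*((W - 1*(-17)) - 18) = (1*5)*((2*I*√2 - 1*(-17)) - 18) = 5*((2*I*√2 + 17) - 18) = 5*((17 + 2*I*√2) - 18) = 5*(-1 + 2*I*√2) = -5 + 10*I*√2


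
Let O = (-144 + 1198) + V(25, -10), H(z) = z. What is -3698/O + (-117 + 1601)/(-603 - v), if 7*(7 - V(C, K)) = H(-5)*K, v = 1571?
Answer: -33611816/8018799 ≈ -4.1916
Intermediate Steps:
V(C, K) = 7 + 5*K/7 (V(C, K) = 7 - (-5)*K/7 = 7 + 5*K/7)
O = 7377/7 (O = (-144 + 1198) + (7 + (5/7)*(-10)) = 1054 + (7 - 50/7) = 1054 - ⅐ = 7377/7 ≈ 1053.9)
-3698/O + (-117 + 1601)/(-603 - v) = -3698/7377/7 + (-117 + 1601)/(-603 - 1*1571) = -3698*7/7377 + 1484/(-603 - 1571) = -25886/7377 + 1484/(-2174) = -25886/7377 + 1484*(-1/2174) = -25886/7377 - 742/1087 = -33611816/8018799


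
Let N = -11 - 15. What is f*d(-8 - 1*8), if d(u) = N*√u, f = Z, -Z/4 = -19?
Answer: -7904*I ≈ -7904.0*I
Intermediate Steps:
Z = 76 (Z = -4*(-19) = 76)
N = -26
f = 76
d(u) = -26*√u
f*d(-8 - 1*8) = 76*(-26*√(-8 - 1*8)) = 76*(-26*√(-8 - 8)) = 76*(-104*I) = -7904*I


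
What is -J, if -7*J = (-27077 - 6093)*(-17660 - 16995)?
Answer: 1149506350/7 ≈ 1.6422e+8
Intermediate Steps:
J = -1149506350/7 (J = -(-27077 - 6093)*(-17660 - 16995)/7 = -(-33170)*(-34655)/7 = -⅐*1149506350 = -1149506350/7 ≈ -1.6422e+8)
-J = -1*(-1149506350/7) = 1149506350/7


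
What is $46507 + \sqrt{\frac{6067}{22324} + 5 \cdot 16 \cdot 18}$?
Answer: $46507 + \frac{\sqrt{179443811287}}{11162} \approx 46545.0$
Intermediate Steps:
$46507 + \sqrt{\frac{6067}{22324} + 5 \cdot 16 \cdot 18} = 46507 + \sqrt{6067 \cdot \frac{1}{22324} + 80 \cdot 18} = 46507 + \sqrt{\frac{6067}{22324} + 1440} = 46507 + \sqrt{\frac{32152627}{22324}} = 46507 + \frac{\sqrt{179443811287}}{11162}$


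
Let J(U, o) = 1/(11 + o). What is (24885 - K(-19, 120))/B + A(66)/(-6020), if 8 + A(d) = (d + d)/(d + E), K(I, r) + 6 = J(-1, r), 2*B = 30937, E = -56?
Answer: 98094986289/60993842350 ≈ 1.6083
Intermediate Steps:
B = 30937/2 (B = (½)*30937 = 30937/2 ≈ 15469.)
K(I, r) = -6 + 1/(11 + r)
A(d) = -8 + 2*d/(-56 + d) (A(d) = -8 + (d + d)/(d - 56) = -8 + (2*d)/(-56 + d) = -8 + 2*d/(-56 + d))
(24885 - K(-19, 120))/B + A(66)/(-6020) = (24885 - (-65 - 6*120)/(11 + 120))/(30937/2) + (2*(224 - 3*66)/(-56 + 66))/(-6020) = (24885 - (-65 - 720)/131)*(2/30937) + (2*(224 - 198)/10)*(-1/6020) = (24885 - (-785)/131)*(2/30937) + (2*(⅒)*26)*(-1/6020) = (24885 - 1*(-785/131))*(2/30937) + (26/5)*(-1/6020) = (24885 + 785/131)*(2/30937) - 13/15050 = (3260720/131)*(2/30937) - 13/15050 = 6521440/4052747 - 13/15050 = 98094986289/60993842350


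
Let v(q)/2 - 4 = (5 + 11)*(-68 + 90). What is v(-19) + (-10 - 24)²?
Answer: 1868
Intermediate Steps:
v(q) = 712 (v(q) = 8 + 2*((5 + 11)*(-68 + 90)) = 8 + 2*(16*22) = 8 + 2*352 = 8 + 704 = 712)
v(-19) + (-10 - 24)² = 712 + (-10 - 24)² = 712 + (-34)² = 712 + 1156 = 1868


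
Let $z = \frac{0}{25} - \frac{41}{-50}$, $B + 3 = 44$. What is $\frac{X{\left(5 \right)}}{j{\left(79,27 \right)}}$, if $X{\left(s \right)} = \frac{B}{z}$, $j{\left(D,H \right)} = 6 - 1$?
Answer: $10$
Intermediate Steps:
$B = 41$ ($B = -3 + 44 = 41$)
$z = \frac{41}{50}$ ($z = 0 \cdot \frac{1}{25} - - \frac{41}{50} = 0 + \frac{41}{50} = \frac{41}{50} \approx 0.82$)
$j{\left(D,H \right)} = 5$ ($j{\left(D,H \right)} = 6 - 1 = 5$)
$X{\left(s \right)} = 50$ ($X{\left(s \right)} = \frac{41}{\frac{41}{50}} = 41 \cdot \frac{50}{41} = 50$)
$\frac{X{\left(5 \right)}}{j{\left(79,27 \right)}} = \frac{50}{5} = 50 \cdot \frac{1}{5} = 10$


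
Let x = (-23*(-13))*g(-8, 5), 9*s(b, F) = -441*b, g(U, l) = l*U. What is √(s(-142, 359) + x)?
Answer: I*√5002 ≈ 70.725*I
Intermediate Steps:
g(U, l) = U*l
s(b, F) = -49*b (s(b, F) = (-441*b)/9 = -49*b)
x = -11960 (x = (-23*(-13))*(-8*5) = 299*(-40) = -11960)
√(s(-142, 359) + x) = √(-49*(-142) - 11960) = √(6958 - 11960) = √(-5002) = I*√5002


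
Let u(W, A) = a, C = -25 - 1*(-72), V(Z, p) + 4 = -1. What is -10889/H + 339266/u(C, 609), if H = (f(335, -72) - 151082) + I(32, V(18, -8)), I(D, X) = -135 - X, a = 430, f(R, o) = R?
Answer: 25596059276/32438555 ≈ 789.06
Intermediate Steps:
V(Z, p) = -5 (V(Z, p) = -4 - 1 = -5)
C = 47 (C = -25 + 72 = 47)
u(W, A) = 430
H = -150877 (H = (335 - 151082) + (-135 - 1*(-5)) = -150747 + (-135 + 5) = -150747 - 130 = -150877)
-10889/H + 339266/u(C, 609) = -10889/(-150877) + 339266/430 = -10889*(-1/150877) + 339266*(1/430) = 10889/150877 + 169633/215 = 25596059276/32438555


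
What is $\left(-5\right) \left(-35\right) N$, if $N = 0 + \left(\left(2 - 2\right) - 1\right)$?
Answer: $-175$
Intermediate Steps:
$N = -1$ ($N = 0 + \left(0 - 1\right) = 0 - 1 = -1$)
$\left(-5\right) \left(-35\right) N = \left(-5\right) \left(-35\right) \left(-1\right) = 175 \left(-1\right) = -175$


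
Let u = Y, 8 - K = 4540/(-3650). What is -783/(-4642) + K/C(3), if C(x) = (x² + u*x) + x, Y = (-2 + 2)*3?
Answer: 2386456/2541495 ≈ 0.93900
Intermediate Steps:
K = 3374/365 (K = 8 - 4540/(-3650) = 8 - 4540*(-1)/3650 = 8 - 1*(-454/365) = 8 + 454/365 = 3374/365 ≈ 9.2438)
Y = 0 (Y = 0*3 = 0)
u = 0
C(x) = x + x² (C(x) = (x² + 0*x) + x = (x² + 0) + x = x² + x = x + x²)
-783/(-4642) + K/C(3) = -783/(-4642) + 3374/(365*((3*(1 + 3)))) = -783*(-1/4642) + 3374/(365*((3*4))) = 783/4642 + (3374/365)/12 = 783/4642 + (3374/365)*(1/12) = 783/4642 + 1687/2190 = 2386456/2541495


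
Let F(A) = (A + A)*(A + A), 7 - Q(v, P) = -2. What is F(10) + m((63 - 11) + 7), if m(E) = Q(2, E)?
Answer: 409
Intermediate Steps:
Q(v, P) = 9 (Q(v, P) = 7 - 1*(-2) = 7 + 2 = 9)
F(A) = 4*A² (F(A) = (2*A)*(2*A) = 4*A²)
m(E) = 9
F(10) + m((63 - 11) + 7) = 4*10² + 9 = 4*100 + 9 = 400 + 9 = 409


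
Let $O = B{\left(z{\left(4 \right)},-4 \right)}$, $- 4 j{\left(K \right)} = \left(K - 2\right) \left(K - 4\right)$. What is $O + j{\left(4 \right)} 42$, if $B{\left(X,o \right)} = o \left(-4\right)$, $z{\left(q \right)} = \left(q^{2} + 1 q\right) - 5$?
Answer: $16$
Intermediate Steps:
$z{\left(q \right)} = -5 + q + q^{2}$ ($z{\left(q \right)} = \left(q^{2} + q\right) - 5 = \left(q + q^{2}\right) - 5 = -5 + q + q^{2}$)
$j{\left(K \right)} = - \frac{\left(-4 + K\right) \left(-2 + K\right)}{4}$ ($j{\left(K \right)} = - \frac{\left(K - 2\right) \left(K - 4\right)}{4} = - \frac{\left(-2 + K\right) \left(-4 + K\right)}{4} = - \frac{\left(-4 + K\right) \left(-2 + K\right)}{4}$)
$B{\left(X,o \right)} = - 4 o$
$O = 16$ ($O = \left(-4\right) \left(-4\right) = 16$)
$O + j{\left(4 \right)} 42 = 16 + \left(-2 - \frac{4^{2}}{4} + \frac{3}{2} \cdot 4\right) 42 = 16 + \left(-2 - 4 + 6\right) 42 = 16 + 0 \cdot 42 = 16 + 0 = 16$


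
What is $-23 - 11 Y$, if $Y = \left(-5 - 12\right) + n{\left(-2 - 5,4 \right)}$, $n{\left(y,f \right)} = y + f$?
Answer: $197$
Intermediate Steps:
$n{\left(y,f \right)} = f + y$
$Y = -20$ ($Y = \left(-5 - 12\right) + \left(4 - 7\right) = -17 + \left(4 - 7\right) = -17 - 3 = -20$)
$-23 - 11 Y = -23 - -220 = -23 + 220 = 197$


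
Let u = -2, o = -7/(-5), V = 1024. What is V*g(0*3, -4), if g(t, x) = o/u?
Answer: -3584/5 ≈ -716.80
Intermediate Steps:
o = 7/5 (o = -7*(-⅕) = 7/5 ≈ 1.4000)
g(t, x) = -7/10 (g(t, x) = (7/5)/(-2) = (7/5)*(-½) = -7/10)
V*g(0*3, -4) = 1024*(-7/10) = -3584/5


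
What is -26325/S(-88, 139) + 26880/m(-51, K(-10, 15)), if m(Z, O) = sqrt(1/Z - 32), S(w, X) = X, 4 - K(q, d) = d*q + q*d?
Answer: -26325/139 - 26880*I*sqrt(83283)/1633 ≈ -189.39 - 4750.3*I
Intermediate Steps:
K(q, d) = 4 - 2*d*q (K(q, d) = 4 - (d*q + q*d) = 4 - (d*q + d*q) = 4 - 2*d*q)
m(Z, O) = sqrt(-32 + 1/Z)
-26325/S(-88, 139) + 26880/m(-51, K(-10, 15)) = -26325/139 + 26880/(sqrt(-32 + 1/(-51))) = -26325*1/139 + 26880/(sqrt(-32 - 1/51)) = -26325/139 + 26880/(sqrt(-1633/51)) = -26325/139 + 26880/((I*sqrt(83283)/51)) = -26325/139 + 26880*(-I*sqrt(83283)/1633) = -26325/139 - 26880*I*sqrt(83283)/1633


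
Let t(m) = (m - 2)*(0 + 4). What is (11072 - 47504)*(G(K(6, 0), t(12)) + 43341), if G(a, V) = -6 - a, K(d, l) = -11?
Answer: -1579181472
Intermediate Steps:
t(m) = -8 + 4*m (t(m) = (-2 + m)*4 = -8 + 4*m)
(11072 - 47504)*(G(K(6, 0), t(12)) + 43341) = (11072 - 47504)*((-6 - 1*(-11)) + 43341) = -36432*((-6 + 11) + 43341) = -36432*(5 + 43341) = -36432*43346 = -1579181472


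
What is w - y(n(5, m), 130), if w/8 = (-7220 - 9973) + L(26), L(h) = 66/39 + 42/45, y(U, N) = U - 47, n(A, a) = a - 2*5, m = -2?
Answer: -26805479/195 ≈ -1.3746e+5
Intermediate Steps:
n(A, a) = -10 + a (n(A, a) = a - 10 = -10 + a)
y(U, N) = -47 + U
L(h) = 512/195 (L(h) = 66*(1/39) + 42*(1/45) = 22/13 + 14/15 = 512/195)
w = -26816984/195 (w = 8*((-7220 - 9973) + 512/195) = 8*(-17193 + 512/195) = 8*(-3352123/195) = -26816984/195 ≈ -1.3752e+5)
w - y(n(5, m), 130) = -26816984/195 - (-47 + (-10 - 2)) = -26816984/195 - (-47 - 12) = -26816984/195 - 1*(-59) = -26816984/195 + 59 = -26805479/195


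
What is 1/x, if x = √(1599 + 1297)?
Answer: √181/724 ≈ 0.018582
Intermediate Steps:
x = 4*√181 (x = √2896 = 4*√181 ≈ 53.815)
1/x = 1/(4*√181) = √181/724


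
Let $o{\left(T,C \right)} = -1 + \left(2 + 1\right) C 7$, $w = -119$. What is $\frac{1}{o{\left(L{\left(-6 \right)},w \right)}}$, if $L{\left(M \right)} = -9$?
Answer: $- \frac{1}{2500} \approx -0.0004$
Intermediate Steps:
$o{\left(T,C \right)} = -1 + 21 C$ ($o{\left(T,C \right)} = -1 + 3 C 7 = -1 + 21 C$)
$\frac{1}{o{\left(L{\left(-6 \right)},w \right)}} = \frac{1}{-1 + 21 \left(-119\right)} = \frac{1}{-1 - 2499} = \frac{1}{-2500} = - \frac{1}{2500}$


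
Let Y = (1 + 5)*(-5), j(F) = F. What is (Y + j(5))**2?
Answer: 625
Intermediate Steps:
Y = -30 (Y = 6*(-5) = -30)
(Y + j(5))**2 = (-30 + 5)**2 = (-25)**2 = 625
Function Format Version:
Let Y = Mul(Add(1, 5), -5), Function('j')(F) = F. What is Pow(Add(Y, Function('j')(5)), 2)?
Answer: 625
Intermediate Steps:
Y = -30 (Y = Mul(6, -5) = -30)
Pow(Add(Y, Function('j')(5)), 2) = Pow(Add(-30, 5), 2) = Pow(-25, 2) = 625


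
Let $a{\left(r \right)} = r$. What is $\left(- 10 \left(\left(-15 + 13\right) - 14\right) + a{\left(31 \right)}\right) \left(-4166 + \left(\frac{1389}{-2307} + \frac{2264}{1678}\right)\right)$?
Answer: $- \frac{513290278105}{645191} \approx -7.9556 \cdot 10^{5}$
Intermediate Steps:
$\left(- 10 \left(\left(-15 + 13\right) - 14\right) + a{\left(31 \right)}\right) \left(-4166 + \left(\frac{1389}{-2307} + \frac{2264}{1678}\right)\right) = \left(- 10 \left(\left(-15 + 13\right) - 14\right) + 31\right) \left(-4166 + \left(\frac{1389}{-2307} + \frac{2264}{1678}\right)\right) = \left(- 10 \left(-2 - 14\right) + 31\right) \left(-4166 + \left(1389 \left(- \frac{1}{2307}\right) + 2264 \cdot \frac{1}{1678}\right)\right) = \left(\left(-10\right) \left(-16\right) + 31\right) \left(-4166 + \left(- \frac{463}{769} + \frac{1132}{839}\right)\right) = \left(160 + 31\right) \left(-4166 + \frac{482051}{645191}\right) = 191 \left(- \frac{2687383655}{645191}\right) = - \frac{513290278105}{645191}$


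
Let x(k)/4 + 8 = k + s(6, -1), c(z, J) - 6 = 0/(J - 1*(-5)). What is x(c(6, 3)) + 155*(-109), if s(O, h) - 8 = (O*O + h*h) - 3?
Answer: -16735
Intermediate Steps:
s(O, h) = 5 + O² + h² (s(O, h) = 8 + ((O*O + h*h) - 3) = 8 + ((O² + h²) - 3) = 8 + (-3 + O² + h²) = 5 + O² + h²)
c(z, J) = 6 (c(z, J) = 6 + 0/(J - 1*(-5)) = 6 + 0/(J + 5) = 6 + 0/(5 + J) = 6 + 0 = 6)
x(k) = 136 + 4*k (x(k) = -32 + 4*(k + (5 + 6² + (-1)²)) = -32 + 4*(k + (5 + 36 + 1)) = -32 + 4*(k + 42) = -32 + 4*(42 + k) = -32 + (168 + 4*k) = 136 + 4*k)
x(c(6, 3)) + 155*(-109) = (136 + 4*6) + 155*(-109) = (136 + 24) - 16895 = 160 - 16895 = -16735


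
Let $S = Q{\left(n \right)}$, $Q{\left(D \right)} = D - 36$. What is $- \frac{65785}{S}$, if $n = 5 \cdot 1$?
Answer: $\frac{65785}{31} \approx 2122.1$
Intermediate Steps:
$n = 5$
$Q{\left(D \right)} = -36 + D$ ($Q{\left(D \right)} = D - 36 = -36 + D$)
$S = -31$ ($S = -36 + 5 = -31$)
$- \frac{65785}{S} = - \frac{65785}{-31} = \left(-65785\right) \left(- \frac{1}{31}\right) = \frac{65785}{31}$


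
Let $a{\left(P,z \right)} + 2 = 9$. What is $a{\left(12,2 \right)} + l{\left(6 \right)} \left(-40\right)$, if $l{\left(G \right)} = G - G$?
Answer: $7$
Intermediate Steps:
$a{\left(P,z \right)} = 7$ ($a{\left(P,z \right)} = -2 + 9 = 7$)
$l{\left(G \right)} = 0$
$a{\left(12,2 \right)} + l{\left(6 \right)} \left(-40\right) = 7 + 0 \left(-40\right) = 7 + 0 = 7$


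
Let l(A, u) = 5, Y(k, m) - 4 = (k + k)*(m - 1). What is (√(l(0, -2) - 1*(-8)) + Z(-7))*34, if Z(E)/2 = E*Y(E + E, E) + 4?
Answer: -108256 + 34*√13 ≈ -1.0813e+5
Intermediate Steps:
Y(k, m) = 4 + 2*k*(-1 + m) (Y(k, m) = 4 + (k + k)*(m - 1) = 4 + (2*k)*(-1 + m) = 4 + 2*k*(-1 + m))
Z(E) = 8 + 2*E*(4 - 4*E + 4*E²) (Z(E) = 2*(E*(4 - 2*(E + E) + 2*(E + E)*E) + 4) = 2*(E*(4 - 4*E + 2*(2*E)*E) + 4) = 2*(E*(4 - 4*E + 4*E²) + 4) = 2*(4 + E*(4 - 4*E + 4*E²)) = 8 + 2*E*(4 - 4*E + 4*E²))
(√(l(0, -2) - 1*(-8)) + Z(-7))*34 = (√(5 - 1*(-8)) + (8 + 8*(-7)*(1 + (-7)² - 1*(-7))))*34 = (√(5 + 8) + (8 + 8*(-7)*(1 + 49 + 7)))*34 = (√13 + (8 + 8*(-7)*57))*34 = (√13 + (8 - 3192))*34 = (√13 - 3184)*34 = (-3184 + √13)*34 = -108256 + 34*√13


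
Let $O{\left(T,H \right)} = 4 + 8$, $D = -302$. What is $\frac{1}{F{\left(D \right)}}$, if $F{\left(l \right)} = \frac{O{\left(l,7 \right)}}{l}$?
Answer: $- \frac{151}{6} \approx -25.167$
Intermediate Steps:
$O{\left(T,H \right)} = 12$
$F{\left(l \right)} = \frac{12}{l}$
$\frac{1}{F{\left(D \right)}} = \frac{1}{12 \frac{1}{-302}} = \frac{1}{12 \left(- \frac{1}{302}\right)} = \frac{1}{- \frac{6}{151}} = - \frac{151}{6}$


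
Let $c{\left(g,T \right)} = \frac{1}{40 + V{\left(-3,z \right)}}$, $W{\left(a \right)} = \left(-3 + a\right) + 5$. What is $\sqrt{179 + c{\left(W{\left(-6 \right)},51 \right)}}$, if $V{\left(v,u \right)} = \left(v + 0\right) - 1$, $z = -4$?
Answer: $\frac{\sqrt{6445}}{6} \approx 13.38$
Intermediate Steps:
$W{\left(a \right)} = 2 + a$
$V{\left(v,u \right)} = -1 + v$ ($V{\left(v,u \right)} = v - 1 = -1 + v$)
$c{\left(g,T \right)} = \frac{1}{36}$ ($c{\left(g,T \right)} = \frac{1}{40 - 4} = \frac{1}{36}$)
$\sqrt{179 + c{\left(W{\left(-6 \right)},51 \right)}} = \sqrt{179 + \frac{1}{36}} = \sqrt{\frac{6445}{36}} = \frac{\sqrt{6445}}{6}$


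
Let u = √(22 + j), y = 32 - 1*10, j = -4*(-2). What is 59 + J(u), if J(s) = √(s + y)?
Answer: 59 + √(22 + √30) ≈ 64.242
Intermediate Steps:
j = 8
y = 22 (y = 32 - 10 = 22)
u = √30 (u = √(22 + 8) = √30 ≈ 5.4772)
J(s) = √(22 + s) (J(s) = √(s + 22) = √(22 + s))
59 + J(u) = 59 + √(22 + √30)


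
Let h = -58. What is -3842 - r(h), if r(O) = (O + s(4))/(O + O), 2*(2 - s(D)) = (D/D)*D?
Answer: -7685/2 ≈ -3842.5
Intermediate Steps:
s(D) = 2 - D/2 (s(D) = 2 - D/D*D/2 = 2 - D/2)
r(O) = 1/2 (r(O) = (O + (2 - 1/2*4))/(O + O) = (O + (2 - 2))/((2*O)) = (O + 0)*(1/(2*O)) = O*(1/(2*O)) = 1/2)
-3842 - r(h) = -3842 - 1*1/2 = -3842 - 1/2 = -7685/2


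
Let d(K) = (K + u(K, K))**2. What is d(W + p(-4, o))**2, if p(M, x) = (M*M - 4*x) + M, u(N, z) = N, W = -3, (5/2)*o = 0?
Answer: 104976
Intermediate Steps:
o = 0 (o = (2/5)*0 = 0)
p(M, x) = M + M**2 - 4*x (p(M, x) = (M**2 - 4*x) + M = M + M**2 - 4*x)
d(K) = 4*K**2 (d(K) = (K + K)**2 = (2*K)**2 = 4*K**2)
d(W + p(-4, o))**2 = (4*(-3 + (-4 + (-4)**2 - 4*0))**2)**2 = (4*(-3 + (-4 + 16 + 0))**2)**2 = (4*(-3 + 12)**2)**2 = (4*9**2)**2 = (4*81)**2 = 324**2 = 104976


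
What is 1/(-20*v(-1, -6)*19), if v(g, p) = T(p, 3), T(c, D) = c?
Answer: 1/2280 ≈ 0.00043860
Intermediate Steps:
v(g, p) = p
1/(-20*v(-1, -6)*19) = 1/(-20*(-6)*19) = 1/(120*19) = 1/2280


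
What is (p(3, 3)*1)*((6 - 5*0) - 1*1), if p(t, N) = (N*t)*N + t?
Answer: 150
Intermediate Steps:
p(t, N) = t + t*N² (p(t, N) = t*N² + t = t + t*N²)
(p(3, 3)*1)*((6 - 5*0) - 1*1) = ((3*(1 + 3²))*1)*((6 - 5*0) - 1*1) = ((3*(1 + 9))*1)*((6 + 0) - 1) = ((3*10)*1)*(6 - 1) = (30*1)*5 = 30*5 = 150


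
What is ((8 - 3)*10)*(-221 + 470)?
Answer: 12450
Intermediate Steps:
((8 - 3)*10)*(-221 + 470) = (5*10)*249 = 50*249 = 12450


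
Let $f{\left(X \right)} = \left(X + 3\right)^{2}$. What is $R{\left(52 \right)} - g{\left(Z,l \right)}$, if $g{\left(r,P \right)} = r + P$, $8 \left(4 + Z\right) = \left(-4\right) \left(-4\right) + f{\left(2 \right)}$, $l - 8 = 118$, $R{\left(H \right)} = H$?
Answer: $- \frac{601}{8} \approx -75.125$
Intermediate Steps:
$f{\left(X \right)} = \left(3 + X\right)^{2}$
$l = 126$ ($l = 8 + 118 = 126$)
$Z = \frac{9}{8}$ ($Z = -4 + \frac{\left(-4\right) \left(-4\right) + \left(3 + 2\right)^{2}}{8} = -4 + \frac{16 + 5^{2}}{8} = -4 + \frac{16 + 25}{8} = -4 + \frac{1}{8} \cdot 41 = -4 + \frac{41}{8} = \frac{9}{8} \approx 1.125$)
$g{\left(r,P \right)} = P + r$
$R{\left(52 \right)} - g{\left(Z,l \right)} = 52 - \left(126 + \frac{9}{8}\right) = 52 - \frac{1017}{8} = - \frac{601}{8}$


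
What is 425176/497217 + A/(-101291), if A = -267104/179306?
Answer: 3861107527495832/4515248471549991 ≈ 0.85513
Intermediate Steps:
A = -133552/89653 (A = -267104*1/179306 = -133552/89653 ≈ -1.4897)
425176/497217 + A/(-101291) = 425176/497217 - 133552/89653/(-101291) = 425176*(1/497217) - 133552/89653*(-1/101291) = 425176/497217 + 133552/9081042023 = 3861107527495832/4515248471549991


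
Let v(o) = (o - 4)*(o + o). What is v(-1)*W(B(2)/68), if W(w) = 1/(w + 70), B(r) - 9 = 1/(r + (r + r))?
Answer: 816/5723 ≈ 0.14258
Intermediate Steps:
v(o) = 2*o*(-4 + o) (v(o) = (-4 + o)*(2*o) = 2*o*(-4 + o))
B(r) = 9 + 1/(3*r) (B(r) = 9 + 1/(r + (r + r)) = 9 + 1/(r + 2*r) = 9 + 1/(3*r))
W(w) = 1/(70 + w)
v(-1)*W(B(2)/68) = (2*(-1)*(-4 - 1))/(70 + (9 + (1/3)/2)/68) = (2*(-1)*(-5))/(70 + (9 + (1/3)*(1/2))*(1/68)) = 10/(70 + (9 + 1/6)*(1/68)) = 10/(70 + (55/6)*(1/68)) = 10/(70 + 55/408) = 10/(28615/408) = 10*(408/28615) = 816/5723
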